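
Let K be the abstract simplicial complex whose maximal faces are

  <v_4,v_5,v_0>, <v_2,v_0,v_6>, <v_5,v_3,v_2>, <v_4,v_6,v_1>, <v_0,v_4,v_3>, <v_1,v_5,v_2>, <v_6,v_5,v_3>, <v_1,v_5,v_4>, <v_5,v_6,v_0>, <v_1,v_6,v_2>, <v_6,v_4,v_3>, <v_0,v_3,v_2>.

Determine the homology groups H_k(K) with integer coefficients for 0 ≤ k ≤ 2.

Order the vertices as v_0 < v_1 < v_2 < v_3 < v_4 < v_5 < v_6. Listing each simplex with vertices in this order, K has dimension 2 with simplices:

  0-simplices (7): [v_0], [v_1], [v_2], [v_3], [v_4], [v_5], [v_6]
  1-simplices (18): (18 of them)
  2-simplices (12): (12 of them)

so the chain groups are C_0 ≅ Z^7, C_1 ≅ Z^18, C_2 ≅ Z^12.

Boundary ∂_1: C_1 → C_0 maps an edge to its endpoints' difference, ∂[p,q] = q − p. For instance
  ∂[v_3,v_6] = [v_6] − [v_3].
The resulting 7×18 matrix has rank 6, and its Smith normal form has invariant factors (1,1,1,1,1,1).

∂_2: C_2 → C_1 maps a triangle to the signed sum of its edges. For instance
  ∂[v_3,v_5,v_6] = [v_5,v_6] − [v_3,v_6] + [v_3,v_5],
  ∂[v_0,v_5,v_6] = [v_5,v_6] − [v_0,v_6] + [v_0,v_5].
As a 18×12 matrix over Z this has rank 12, with invariant factors (1,1,1,1,1,1,1,1,1,1,1,2).

From H_k ≅ ker(∂_k) / im(∂_{k+1}) we obtain:

  H_0: rank C_0 − rank ∂_1 = 7 − 6 = 1, and the invariant factors of ∂_1 are all 1, so H_0 ≅ Z.
  H_1: rank ker ∂_1 − rank ∂_2 = (18 − 6) − 12 = 0, and ∂_2 has invariant factor 2 > 1, so H_1 ≅ Z/2.
  H_2: rank ker ∂_2 − rank ∂_3 = (12 − 12) − 0 = 0, and there is no ∂_3, so H_2 ≅ 0.

(K is a triangulation of the real projective plane RP^2.)

H_0 ≅ Z,  H_1 ≅ Z/2,  H_2 = 0.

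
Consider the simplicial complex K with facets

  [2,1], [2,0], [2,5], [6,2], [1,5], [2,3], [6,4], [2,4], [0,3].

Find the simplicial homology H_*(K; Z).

Fix the vertex order 0 < 1 < 2 < 3 < 4 < 5 < 6 and write every simplex with vertices in increasing order. Then dim K = 1 and the simplices of K are:

  0-simplices (7): [0], [1], [2], [3], [4], [5], [6]
  1-simplices (9): [0,2], [0,3], [1,2], [1,5], [2,3], [2,4], [2,5], [2,6], [4,6]

so the chain groups are C_0 ≅ Z^7, C_1 ≅ Z^9.

∂_1: C_1 → C_0 maps an edge to its endpoints' difference, ∂[p,q] = q − p. For instance
  ∂[2,6] = [6] − [2].
The 7×9 boundary matrix has rank 6 and Smith normal form diag(1,1,1,1,1,1).

From H_k ≅ ker(∂_k) / im(∂_{k+1}) we obtain:

  H_0: rank C_0 − rank ∂_1 = 7 − 6 = 1, and the invariant factors of ∂_1 are all 1, so H_0 ≅ Z.
  H_1: rank ker ∂_1 − rank ∂_2 = (9 − 6) − 0 = 3, and there is no ∂_2, so H_1 ≅ Z^3.

H_0 = Z,  H_1 = Z^3.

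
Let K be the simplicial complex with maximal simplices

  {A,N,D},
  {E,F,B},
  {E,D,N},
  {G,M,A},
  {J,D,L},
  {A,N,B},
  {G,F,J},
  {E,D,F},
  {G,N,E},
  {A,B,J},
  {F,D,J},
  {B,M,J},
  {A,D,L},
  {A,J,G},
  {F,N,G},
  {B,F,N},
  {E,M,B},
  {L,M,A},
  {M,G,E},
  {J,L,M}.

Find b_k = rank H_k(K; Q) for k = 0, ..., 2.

Fix the vertex order A < B < D < E < F < G < J < L < M < N and write every simplex with vertices in increasing order. Then dim K = 2 and the simplices of K are:

  0-simplices (10): A, B, D, E, F, G, J, L, M, N
  1-simplices (30): AB, AD, AG, AJ, AL, AM, AN, BE, BF, BJ, BM, BN, DE, DF, DJ, DL, DN, EF, EG, EM, EN, FG, FJ, FN, GJ, GM, GN, JL, JM, LM
  2-simplices (20): ABJ, ABN, ADL, ADN, AGJ, AGM, ALM, BEF, BEM, BFN, BJM, DEF, DEN, DFJ, DJL, EGM, EGN, FGJ, FGN, JLM

giving chain groups C_0 ≅ Z^10, C_1 ≅ Z^30, C_2 ≅ Z^20.

Boundary ∂_1: C_1 → C_0 is given by ∂[p,q] = [q] − [p].
The 10×30 boundary matrix has rank 9 and Smith normal form diag(1,1,1,1,1,1,1,1,1).

∂_2: C_2 → C_1 maps a triangle to the signed sum of its edges. For instance
  ∂ADN = DN − AN + AD,
  ∂EGN = GN − EN + EG.
The resulting 30×20 matrix has rank 20, and its Smith normal form has invariant factors (1,1,1,1,1,1,1,1,1,1,1,1,1,1,1,1,1,1,1,2).

Now H_k = ker ∂_k / im ∂_{k+1}, so:

  H_0: rank C_0 − rank ∂_1 = 10 − 9 = 1, and the invariant factors of ∂_1 are all 1, so H_0 = Z.
  H_1: rank ker ∂_1 − rank ∂_2 = (30 − 9) − 20 = 1, and ∂_2 has invariant factor 2 > 1, so H_1 = Z ⊕ Z/2Z.
  H_2: rank ker ∂_2 − rank ∂_3 = (20 − 20) − 0 = 0, and there is no ∂_3, so H_2 = 0.

As a check, the Euler characteristic is 10 − 30 + 20 = 0, which agrees with 1 − 1 + 0 = 0.

Hence the Betti numbers are b_0 = 1, b_1 = 1, b_2 = 0.

b_0 = 1, b_1 = 1, b_2 = 0.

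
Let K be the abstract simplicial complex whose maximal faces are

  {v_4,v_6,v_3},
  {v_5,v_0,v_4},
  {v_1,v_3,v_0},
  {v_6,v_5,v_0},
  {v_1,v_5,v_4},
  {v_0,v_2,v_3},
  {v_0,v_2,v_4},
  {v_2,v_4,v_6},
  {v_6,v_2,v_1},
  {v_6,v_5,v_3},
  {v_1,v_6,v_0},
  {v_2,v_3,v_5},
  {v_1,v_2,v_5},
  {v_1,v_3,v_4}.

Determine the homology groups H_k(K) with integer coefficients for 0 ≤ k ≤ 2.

K has 7 vertices, 21 edges, 14 triangles.
rank ∂_0 = 0, rank ∂_1 = 6 ⇒ b_0 = 7 − 0 − 6 = 1; all invariant factors of ∂_1 are 1 so no torsion. So H_0 = Z.
rank ∂_1 = 6, rank ∂_2 = 13 ⇒ b_1 = 21 − 6 − 13 = 2; all invariant factors of ∂_2 are 1 so no torsion. So H_1 = Z^2.
rank ∂_2 = 13, rank ∂_3 = 0 ⇒ b_2 = 14 − 13 − 0 = 1. So H_2 = Z.

H_0 ≅ Z,  H_1 ≅ Z^2,  H_2 ≅ Z.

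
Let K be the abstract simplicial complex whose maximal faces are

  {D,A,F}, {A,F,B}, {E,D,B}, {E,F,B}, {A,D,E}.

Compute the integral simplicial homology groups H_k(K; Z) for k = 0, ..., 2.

H_0 = Z,  H_1 = Z,  H_2 = 0.

Take the total order A < B < D < E < F on the vertex set. Then K (dimension 2) consists of the simplices:

  0-simplices (5): A, B, D, E, F
  1-simplices (10): AB, AD, AE, AF, BD, BE, BF, DE, DF, EF
  2-simplices (5): ABF, ADE, ADF, BDE, BEF

so the chain groups are C_0 ≅ Z^5, C_1 ≅ Z^10, C_2 ≅ Z^5.

Boundary ∂_1: C_1 → C_0 maps an edge to its endpoints' difference, ∂[p,q] = q − p.
The resulting 5×10 matrix has rank 4, and its Smith normal form has invariant factors (1,1,1,1).

Boundary ∂_2: C_2 → C_1 sends each 2-simplex [p,q,r] to [q,r] − [p,r] + [p,q]. For instance
  ∂ADE = DE − AE + AD,
  ∂BDE = DE − BE + BD.
As a 10×5 matrix over Z this has rank 5, with invariant factors (1,1,1,1,1).

Computing H_k = (kernel of ∂_k) / (image of ∂_{k+1}):

  H_0: rank C_0 − rank ∂_1 = 5 − 4 = 1, and the invariant factors of ∂_1 are all 1, so H_0 ≅ Z.
  H_1: rank ker ∂_1 − rank ∂_2 = (10 − 4) − 5 = 1, and the invariant factors of ∂_2 are all 1, so H_1 ≅ Z.
  H_2: rank ker ∂_2 − rank ∂_3 = (5 − 5) − 0 = 0, and there is no ∂_3, so H_2 ≅ 0.

(K is a triangulation of the Möbius band.)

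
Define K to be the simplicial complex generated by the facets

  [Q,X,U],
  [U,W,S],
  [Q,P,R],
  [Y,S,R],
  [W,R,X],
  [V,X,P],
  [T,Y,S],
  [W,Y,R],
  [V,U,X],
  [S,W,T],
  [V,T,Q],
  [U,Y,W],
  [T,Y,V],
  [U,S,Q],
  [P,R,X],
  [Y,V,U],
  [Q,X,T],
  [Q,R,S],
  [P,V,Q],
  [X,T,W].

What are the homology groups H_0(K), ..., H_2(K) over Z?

We work with the vertex ordering P < Q < R < S < T < U < V < W < X < Y. The simplices of K, each written with vertices in increasing order, are:

  0-simplices (10): P, Q, R, S, T, U, V, W, X, Y
  1-simplices (30): PQ, PR, PV, PX, QR, QS, QT, QU, QV, QX, RS, RW, RX, RY, ST, SU, SW, SY, TV, TW, TX, TY, UV, UW, UX, UY, VX, VY, WX, WY
  2-simplices (20): PQR, PQV, PRX, PVX, QRS, QSU, QTV, QTX, QUX, RSY, RWX, RWY, STW, STY, SUW, TVY, TWX, UVX, UVY, UWY

so the chain groups are C_0 ≅ Z^10, C_1 ≅ Z^30, C_2 ≅ Z^20.

The boundary map ∂_1: C_1 → C_0 sends each edge [p,q] (with p < q) to q − p. For instance
  ∂QR = R − Q.
The 10×30 boundary matrix has rank 9 and Smith normal form diag(1,1,1,1,1,1,1,1,1).

The boundary map ∂_2: C_2 → C_1 sends each 2-simplex [p,q,r] to [q,r] − [p,r] + [p,q]. For instance
  ∂RWX = WX − RX + RW,
  ∂PQV = QV − PV + PQ.
As a 30×20 matrix over Z this has rank 20, with invariant factors (1,1,1,1,1,1,1,1,1,1,1,1,1,1,1,1,1,1,1,2).

Reading off H_k = ker ∂_k / im ∂_{k+1}:

  H_0: rank C_0 − rank ∂_1 = 10 − 9 = 1, and the invariant factors of ∂_1 are all 1, so H_0 ≅ Z.
  H_1: rank ker ∂_1 − rank ∂_2 = (30 − 9) − 20 = 1, and ∂_2 has invariant factor 2 > 1, so H_1 ≅ Z ⊕ Z/2Z.
  H_2: rank ker ∂_2 − rank ∂_3 = (20 − 20) − 0 = 0, and there is no ∂_3, so H_2 ≅ 0.

(K is a triangulation of the Klein bottle.)

H_0 = Z,  H_1 = Z ⊕ Z/2Z,  H_2 = 0.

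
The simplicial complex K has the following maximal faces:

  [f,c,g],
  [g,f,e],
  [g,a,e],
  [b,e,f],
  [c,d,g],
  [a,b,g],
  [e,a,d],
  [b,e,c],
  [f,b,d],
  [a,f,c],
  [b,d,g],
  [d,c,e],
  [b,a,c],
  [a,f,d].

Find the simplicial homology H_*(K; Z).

Order the vertices as a < b < c < d < e < f < g. Listing each simplex with vertices in this order, K has dimension 2 with simplices:

  0-simplices (7): a, b, c, d, e, f, g
  1-simplices (21): ab, ac, ad, ae, af, ag, bc, bd, be, bf, bg, cd, ce, cf, cg, de, df, dg, ef, eg, fg
  2-simplices (14): abc, abg, acf, ade, adf, aeg, bce, bdf, bdg, bef, cde, cdg, cfg, efg

so the chain groups are C_0 ≅ Z^7, C_1 ≅ Z^21, C_2 ≅ Z^14.

Boundary ∂_1: C_1 → C_0 sends each edge [p,q] (with p < q) to q − p. For instance
  ∂ef = f − e.
The 7×21 boundary matrix has rank 6 and Smith normal form diag(1,1,1,1,1,1).

The boundary map ∂_2: C_2 → C_1 maps a triangle to the signed sum of its edges. For instance
  ∂bef = ef − bf + be,
  ∂acf = cf − af + ac.
The resulting 21×14 matrix has rank 13, and its Smith normal form has invariant factors (1,1,1,1,1,1,1,1,1,1,1,1,1).

Computing H_k = (kernel of ∂_k) / (image of ∂_{k+1}):

  H_0: rank C_0 − rank ∂_1 = 7 − 6 = 1, and the invariant factors of ∂_1 are all 1, so H_0 = Z.
  H_1: rank ker ∂_1 − rank ∂_2 = (21 − 6) − 13 = 2, and the invariant factors of ∂_2 are all 1, so H_1 = Z^2.
  H_2: rank ker ∂_2 − rank ∂_3 = (14 − 13) − 0 = 1, and there is no ∂_3, so H_2 = Z.

As a check, the Euler characteristic is 7 − 21 + 14 = 0, which agrees with 1 − 2 + 1 = 0.
(K is a triangulation of the torus T^2.)

H_0 = Z,  H_1 = Z^2,  H_2 = Z.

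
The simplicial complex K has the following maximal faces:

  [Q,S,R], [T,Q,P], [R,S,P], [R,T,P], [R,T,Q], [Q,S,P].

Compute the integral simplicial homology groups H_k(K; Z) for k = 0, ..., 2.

Fix the vertex order P < Q < R < S < T and write every simplex with vertices in increasing order. Then dim K = 2 and the simplices of K are:

  0-simplices (5): P, Q, R, S, T
  1-simplices (9): PQ, PR, PS, PT, QR, QS, QT, RS, RT
  2-simplices (6): PQS, PQT, PRS, PRT, QRS, QRT

giving chain groups C_0 ≅ Z^5, C_1 ≅ Z^9, C_2 ≅ Z^6.

∂_1: C_1 → C_0 maps an edge to its endpoints' difference, ∂[p,q] = q − p. For instance
  ∂RT = T − R.
The 5×9 boundary matrix has rank 4 and Smith normal form diag(1,1,1,1).

The boundary map ∂_2: C_2 → C_1 sends each 2-simplex [p,q,r] to [q,r] − [p,r] + [p,q]. For instance
  ∂PRS = RS − PS + PR,
  ∂PQS = QS − PS + PQ.
This gives a 9×6 integer matrix of rank 5; reducing to Smith normal form yields diagonal entries (1,1,1,1,1).

From H_k ≅ ker(∂_k) / im(∂_{k+1}) we obtain:

  H_0: rank C_0 − rank ∂_1 = 5 − 4 = 1, and the invariant factors of ∂_1 are all 1, so H_0 = Z.
  H_1: rank ker ∂_1 − rank ∂_2 = (9 − 4) − 5 = 0, and the invariant factors of ∂_2 are all 1, so H_1 = 0.
  H_2: rank ker ∂_2 − rank ∂_3 = (6 − 5) − 0 = 1, and there is no ∂_3, so H_2 = Z.

H_0 ≅ Z,  H_1 = 0,  H_2 ≅ Z.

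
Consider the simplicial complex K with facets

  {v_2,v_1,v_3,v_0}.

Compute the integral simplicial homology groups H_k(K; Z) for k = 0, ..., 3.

H_0 = Z,  H_1 = 0,  H_2 = 0,  H_3 = 0.

Take the total order v_0 < v_1 < v_2 < v_3 on the vertex set. Then K (dimension 3) consists of the simplices:

  0-simplices (4): [v_0], [v_1], [v_2], [v_3]
  1-simplices (6): [v_0,v_1], [v_0,v_2], [v_0,v_3], [v_1,v_2], [v_1,v_3], [v_2,v_3]
  2-simplices (4): [v_0,v_1,v_2], [v_0,v_1,v_3], [v_0,v_2,v_3], [v_1,v_2,v_3]
  3-simplices (1): [v_0,v_1,v_2,v_3]

giving chain groups C_0 ≅ Z^4, C_1 ≅ Z^6, C_2 ≅ Z^4, C_3 ≅ Z^1.

Boundary ∂_1: C_1 → C_0 sends each edge [p,q] (with p < q) to q − p. For instance
  ∂[v_0,v_3] = [v_3] − [v_0].
The resulting 4×6 matrix has rank 3, and its Smith normal form has invariant factors (1,1,1).

Boundary ∂_2: C_2 → C_1 acts by ∂[p,q,r] = [q,r] − [p,r] + [p,q]. For instance
  ∂[v_1,v_2,v_3] = [v_2,v_3] − [v_1,v_3] + [v_1,v_2],
  ∂[v_0,v_2,v_3] = [v_2,v_3] − [v_0,v_3] + [v_0,v_2].
This gives a 6×4 integer matrix of rank 3; reducing to Smith normal form yields diagonal entries (1,1,1).

The boundary map ∂_3: C_3 → C_2 sends each 3-simplex σ to the alternating sum Σ_i (−1)^i (σ with its i-th vertex removed). For instance
  ∂[v_0,v_1,v_2,v_3] = [v_1,v_2,v_3] − [v_0,v_2,v_3] + [v_0,v_1,v_3] − [v_0,v_1,v_2].
The 4×1 boundary matrix has rank 1 and Smith normal form diag(1).

From H_k ≅ ker(∂_k) / im(∂_{k+1}) we obtain:

  H_0: rank C_0 − rank ∂_1 = 4 − 3 = 1, and the invariant factors of ∂_1 are all 1, so H_0 = Z.
  H_1: rank ker ∂_1 − rank ∂_2 = (6 − 3) − 3 = 0, and the invariant factors of ∂_2 are all 1, so H_1 = 0.
  H_2: rank ker ∂_2 − rank ∂_3 = (4 − 3) − 1 = 0, and the invariant factors of ∂_3 are all 1, so H_2 = 0.
  H_3: rank ker ∂_3 − rank ∂_4 = (1 − 1) − 0 = 0, and there is no ∂_4, so H_3 = 0.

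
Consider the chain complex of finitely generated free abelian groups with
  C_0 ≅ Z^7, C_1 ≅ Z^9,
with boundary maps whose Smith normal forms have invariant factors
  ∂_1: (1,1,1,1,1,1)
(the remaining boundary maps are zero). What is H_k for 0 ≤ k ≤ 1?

H_0 = Z,  H_1 = Z^3.

H_0: b_0 = 7 − 0 − 6 = 1; torsion from ∂_1 factors > 1: none. So H_0 = Z.
H_1: b_1 = 9 − 6 − 0 = 3; torsion from ∂_2 factors > 1: none. So H_1 = Z^3.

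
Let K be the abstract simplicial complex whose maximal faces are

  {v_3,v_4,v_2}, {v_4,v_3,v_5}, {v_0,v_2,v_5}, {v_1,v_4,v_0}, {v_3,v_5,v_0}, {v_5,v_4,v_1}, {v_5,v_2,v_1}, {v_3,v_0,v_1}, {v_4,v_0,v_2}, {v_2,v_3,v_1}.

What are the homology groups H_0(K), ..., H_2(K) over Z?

Order the vertices as v_0 < v_1 < v_2 < v_3 < v_4 < v_5. Listing each simplex with vertices in this order, K has dimension 2 with simplices:

  0-simplices (6): [v_0], [v_1], [v_2], [v_3], [v_4], [v_5]
  1-simplices (15): (15 of them)
  2-simplices (10): [v_0,v_1,v_3], [v_0,v_1,v_4], [v_0,v_2,v_4], [v_0,v_2,v_5], [v_0,v_3,v_5], [v_1,v_2,v_3], [v_1,v_2,v_5], [v_1,v_4,v_5], [v_2,v_3,v_4], [v_3,v_4,v_5]

giving chain groups C_0 ≅ Z^6, C_1 ≅ Z^15, C_2 ≅ Z^10.

Boundary ∂_1: C_1 → C_0 sends each edge [p,q] (with p < q) to q − p.
The resulting 6×15 matrix has rank 5, and its Smith normal form has invariant factors (1,1,1,1,1).

Boundary ∂_2: C_2 → C_1 sends each 2-simplex [p,q,r] to [q,r] − [p,r] + [p,q]. For instance
  ∂[v_0,v_1,v_3] = [v_1,v_3] − [v_0,v_3] + [v_0,v_1],
  ∂[v_2,v_3,v_4] = [v_3,v_4] − [v_2,v_4] + [v_2,v_3].
As a 15×10 matrix over Z this has rank 10, with invariant factors (1,1,1,1,1,1,1,1,1,2).

Now H_k = ker ∂_k / im ∂_{k+1}, so:

  H_0: rank C_0 − rank ∂_1 = 6 − 5 = 1, and the invariant factors of ∂_1 are all 1, so H_0 = Z.
  H_1: rank ker ∂_1 − rank ∂_2 = (15 − 5) − 10 = 0, and ∂_2 has invariant factor 2 > 1, so H_1 = Z/2.
  H_2: rank ker ∂_2 − rank ∂_3 = (10 − 10) − 0 = 0, and there is no ∂_3, so H_2 = 0.

As a check, the Euler characteristic is 6 − 15 + 10 = 1, which agrees with 1 − 0 + 0 = 1.

H_0 = Z,  H_1 = Z/2,  H_2 = 0.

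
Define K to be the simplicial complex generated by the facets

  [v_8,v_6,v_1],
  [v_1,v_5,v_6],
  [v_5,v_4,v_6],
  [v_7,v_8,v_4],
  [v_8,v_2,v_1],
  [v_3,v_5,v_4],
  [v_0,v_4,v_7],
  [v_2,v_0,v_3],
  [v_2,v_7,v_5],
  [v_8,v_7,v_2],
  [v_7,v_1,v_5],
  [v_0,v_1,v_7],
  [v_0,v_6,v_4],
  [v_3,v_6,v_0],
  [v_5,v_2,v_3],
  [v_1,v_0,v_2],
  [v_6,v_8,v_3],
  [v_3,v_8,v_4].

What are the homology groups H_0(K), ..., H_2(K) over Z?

H_0 ≅ Z,  H_1 ≅ Z ⊕ Z_2,  H_2 = 0.

K has 9 vertices, 27 edges, 18 triangles.
rank ∂_0 = 0, rank ∂_1 = 8 ⇒ b_0 = 9 − 0 − 8 = 1; all invariant factors of ∂_1 are 1 so no torsion. So H_0 = Z.
rank ∂_1 = 8, rank ∂_2 = 18 ⇒ b_1 = 27 − 8 − 18 = 1; ∂_2 has invariant factor(s) [2] giving torsion. So H_1 = Z ⊕ Z_2.
rank ∂_2 = 18, rank ∂_3 = 0 ⇒ b_2 = 18 − 18 − 0 = 0. So H_2 = 0.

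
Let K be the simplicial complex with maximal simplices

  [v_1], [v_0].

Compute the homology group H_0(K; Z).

Order the vertices as v_0 < v_1. Listing each simplex with vertices in this order, K has dimension 0 with simplices:

  0-simplices (2): [v_0], [v_1]

giving chain groups C_0 ≅ Z^2.

Now H_k = ker ∂_k / im ∂_{k+1}, so:

  H_0: rank C_0 − rank ∂_1 = 2 − 0 = 2, and there is no ∂_1, so H_0 ≅ Z^2.

H_0 = Z^2.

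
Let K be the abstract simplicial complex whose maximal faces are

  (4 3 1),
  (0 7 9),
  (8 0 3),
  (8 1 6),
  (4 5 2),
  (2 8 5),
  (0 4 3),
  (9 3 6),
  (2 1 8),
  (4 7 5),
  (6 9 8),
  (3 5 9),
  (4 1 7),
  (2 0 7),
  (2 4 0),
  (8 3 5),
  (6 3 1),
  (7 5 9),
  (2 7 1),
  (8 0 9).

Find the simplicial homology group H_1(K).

We work with the vertex ordering 0 < 1 < 2 < 3 < 4 < 5 < 6 < 7 < 8 < 9. The simplices of K, each written with vertices in increasing order, are:

  0-simplices (10): [0], [1], [2], [3], [4], [5], [6], [7], [8], [9]
  1-simplices (30): (30 of them)
  2-simplices (20): (20 of them)

giving chain groups C_0 ≅ Z^10, C_1 ≅ Z^30, C_2 ≅ Z^20.

∂_1: C_1 → C_0 maps an edge to its endpoints' difference, ∂[p,q] = q − p. For instance
  ∂[7,9] = [9] − [7].
The resulting 10×30 matrix has rank 9, and its Smith normal form has invariant factors (1,1,1,1,1,1,1,1,1).

Boundary ∂_2: C_2 → C_1 acts by ∂[p,q,r] = [q,r] − [p,r] + [p,q]. For instance
  ∂[2,5,8] = [5,8] − [2,8] + [2,5],
  ∂[1,2,8] = [2,8] − [1,8] + [1,2].
This gives a 30×20 integer matrix of rank 20; reducing to Smith normal form yields diagonal entries (1,1,1,1,1,1,1,1,1,1,1,1,1,1,1,1,1,1,1,2).

Now H_k = ker ∂_k / im ∂_{k+1}, so:

  H_1: rank ker ∂_1 − rank ∂_2 = (30 − 9) − 20 = 1, and ∂_2 has invariant factor 2 > 1, so H_1 = Z × Z/2.

(K is a triangulation of the Klein bottle.)

H_1 ≅ Z × Z/2.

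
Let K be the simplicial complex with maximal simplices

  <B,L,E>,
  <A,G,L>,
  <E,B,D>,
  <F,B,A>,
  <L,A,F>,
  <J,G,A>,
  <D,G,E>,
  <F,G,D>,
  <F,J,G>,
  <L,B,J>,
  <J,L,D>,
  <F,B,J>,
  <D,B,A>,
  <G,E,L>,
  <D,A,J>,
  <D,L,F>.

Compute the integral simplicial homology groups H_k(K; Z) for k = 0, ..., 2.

We work with the vertex ordering A < B < D < E < F < G < J < L. The simplices of K, each written with vertices in increasing order, are:

  0-simplices (8): A, B, D, E, F, G, J, L
  1-simplices (24): AB, AD, AF, AG, AJ, AL, BD, BE, BF, BJ, BL, DE, DF, DG, DJ, DL, EG, EL, FG, FJ, FL, GJ, GL, JL
  2-simplices (16): ABD, ABF, ADJ, AFL, AGJ, AGL, BDE, BEL, BFJ, BJL, DEG, DFG, DFL, DJL, EGL, FGJ

Hence C_0 ≅ Z^8, C_1 ≅ Z^24, C_2 ≅ Z^16.

∂_1: C_1 → C_0 maps an edge to its endpoints' difference, ∂[p,q] = q − p. For instance
  ∂DL = L − D.
The resulting 8×24 matrix has rank 7, and its Smith normal form has invariant factors (1,1,1,1,1,1,1).

∂_2: C_2 → C_1 acts by ∂[p,q,r] = [q,r] − [p,r] + [p,q]. For instance
  ∂EGL = GL − EL + EG,
  ∂DFG = FG − DG + DF.
The resulting 24×16 matrix has rank 15, and its Smith normal form has invariant factors (1,1,1,1,1,1,1,1,1,1,1,1,1,1,1).

Reading off H_k = ker ∂_k / im ∂_{k+1}:

  H_0: rank C_0 − rank ∂_1 = 8 − 7 = 1, and the invariant factors of ∂_1 are all 1, so H_0 ≅ Z.
  H_1: rank ker ∂_1 − rank ∂_2 = (24 − 7) − 15 = 2, and the invariant factors of ∂_2 are all 1, so H_1 ≅ Z^2.
  H_2: rank ker ∂_2 − rank ∂_3 = (16 − 15) − 0 = 1, and there is no ∂_3, so H_2 ≅ Z.

(K is a triangulation of the torus T^2.)

H_0 = Z,  H_1 = Z^2,  H_2 = Z.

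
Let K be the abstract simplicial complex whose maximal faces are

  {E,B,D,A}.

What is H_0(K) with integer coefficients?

Take the total order A < B < D < E on the vertex set. Then K (dimension 3) consists of the simplices:

  0-simplices (4): A, B, D, E
  1-simplices (6): AB, AD, AE, BD, BE, DE
  2-simplices (4): ABD, ABE, ADE, BDE
  3-simplices (1): ABDE

Hence C_0 ≅ Z^4, C_1 ≅ Z^6, C_2 ≅ Z^4, C_3 ≅ Z^1.

∂_1: C_1 → C_0 maps an edge to its endpoints' difference, ∂[p,q] = q − p. For instance
  ∂AD = D − A.
The resulting 4×6 matrix has rank 3, and its Smith normal form has invariant factors (1,1,1).

Boundary ∂_2: C_2 → C_1 sends each 2-simplex [p,q,r] to [q,r] − [p,r] + [p,q]. For instance
  ∂ABD = BD − AD + AB,
  ∂BDE = DE − BE + BD.
The resulting 6×4 matrix has rank 3, and its Smith normal form has invariant factors (1,1,1).

∂_3: C_3 → C_2 sends each 3-simplex σ to the alternating sum Σ_i (−1)^i (σ with its i-th vertex removed). For instance
  ∂ABDE = BDE − ADE + ABE − ABD.
As a 4×1 matrix over Z this has rank 1, with invariant factors (1).

Computing H_k = (kernel of ∂_k) / (image of ∂_{k+1}):

  H_0: rank C_0 − rank ∂_1 = 4 − 3 = 1, and the invariant factors of ∂_1 are all 1, so H_0 = Z.

H_0 = Z.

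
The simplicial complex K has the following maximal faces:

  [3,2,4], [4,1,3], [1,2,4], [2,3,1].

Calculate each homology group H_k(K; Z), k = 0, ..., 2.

H_0 = Z,  H_1 = 0,  H_2 = Z.

We work with the vertex ordering 1 < 2 < 3 < 4. The simplices of K, each written with vertices in increasing order, are:

  0-simplices (4): [1], [2], [3], [4]
  1-simplices (6): [1,2], [1,3], [1,4], [2,3], [2,4], [3,4]
  2-simplices (4): [1,2,3], [1,2,4], [1,3,4], [2,3,4]

giving chain groups C_0 ≅ Z^4, C_1 ≅ Z^6, C_2 ≅ Z^4.

∂_1: C_1 → C_0 is given by ∂[p,q] = [q] − [p].
The 4×6 boundary matrix has rank 3 and Smith normal form diag(1,1,1).

The boundary map ∂_2: C_2 → C_1 maps a triangle to the signed sum of its edges. For instance
  ∂[1,2,3] = [2,3] − [1,3] + [1,2],
  ∂[1,2,4] = [2,4] − [1,4] + [1,2].
The resulting 6×4 matrix has rank 3, and its Smith normal form has invariant factors (1,1,1).

Now H_k = ker ∂_k / im ∂_{k+1}, so:

  H_0: rank C_0 − rank ∂_1 = 4 − 3 = 1, and the invariant factors of ∂_1 are all 1, so H_0 = Z.
  H_1: rank ker ∂_1 − rank ∂_2 = (6 − 3) − 3 = 0, and the invariant factors of ∂_2 are all 1, so H_1 = 0.
  H_2: rank ker ∂_2 − rank ∂_3 = (4 − 3) − 0 = 1, and there is no ∂_3, so H_2 = Z.

(K is a triangulation of the 2-sphere S^2.)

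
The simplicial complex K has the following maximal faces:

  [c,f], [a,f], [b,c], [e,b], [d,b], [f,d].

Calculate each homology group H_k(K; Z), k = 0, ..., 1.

H_0 ≅ Z,  H_1 ≅ Z.

Order the vertices as a < b < c < d < e < f. Listing each simplex with vertices in this order, K has dimension 1 with simplices:

  0-simplices (6): a, b, c, d, e, f
  1-simplices (6): af, bc, bd, be, cf, df

giving chain groups C_0 ≅ Z^6, C_1 ≅ Z^6.

∂_1: C_1 → C_0 is given by ∂[p,q] = [q] − [p].
As a 6×6 matrix over Z this has rank 5, with invariant factors (1,1,1,1,1).

From H_k ≅ ker(∂_k) / im(∂_{k+1}) we obtain:

  H_0: rank C_0 − rank ∂_1 = 6 − 5 = 1, and the invariant factors of ∂_1 are all 1, so H_0 = Z.
  H_1: rank ker ∂_1 − rank ∂_2 = (6 − 5) − 0 = 1, and there is no ∂_2, so H_1 = Z.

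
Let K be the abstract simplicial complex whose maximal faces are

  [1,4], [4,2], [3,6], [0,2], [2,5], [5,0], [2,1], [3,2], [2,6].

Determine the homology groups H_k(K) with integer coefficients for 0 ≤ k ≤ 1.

H_0 ≅ Z,  H_1 ≅ Z^3.

We work with the vertex ordering 0 < 1 < 2 < 3 < 4 < 5 < 6. The simplices of K, each written with vertices in increasing order, are:

  0-simplices (7): [0], [1], [2], [3], [4], [5], [6]
  1-simplices (9): [0,2], [0,5], [1,2], [1,4], [2,3], [2,4], [2,5], [2,6], [3,6]

Hence C_0 ≅ Z^7, C_1 ≅ Z^9.

∂_1: C_1 → C_0 maps an edge to its endpoints' difference, ∂[p,q] = q − p. For instance
  ∂[0,5] = [5] − [0].
The 7×9 boundary matrix has rank 6 and Smith normal form diag(1,1,1,1,1,1).

Now H_k = ker ∂_k / im ∂_{k+1}, so:

  H_0: rank C_0 − rank ∂_1 = 7 − 6 = 1, and the invariant factors of ∂_1 are all 1, so H_0 = Z.
  H_1: rank ker ∂_1 − rank ∂_2 = (9 − 6) − 0 = 3, and there is no ∂_2, so H_1 = Z^3.

(K is a triangulation of a wedge of 3 circles.)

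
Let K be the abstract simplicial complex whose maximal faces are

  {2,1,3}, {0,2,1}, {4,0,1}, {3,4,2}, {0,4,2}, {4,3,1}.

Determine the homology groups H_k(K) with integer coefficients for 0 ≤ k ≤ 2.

H_0 = Z,  H_1 = 0,  H_2 = Z.

Fix the vertex order 0 < 1 < 2 < 3 < 4 and write every simplex with vertices in increasing order. Then dim K = 2 and the simplices of K are:

  0-simplices (5): [0], [1], [2], [3], [4]
  1-simplices (9): [0,1], [0,2], [0,4], [1,2], [1,3], [1,4], [2,3], [2,4], [3,4]
  2-simplices (6): [0,1,2], [0,1,4], [0,2,4], [1,2,3], [1,3,4], [2,3,4]

giving chain groups C_0 ≅ Z^5, C_1 ≅ Z^9, C_2 ≅ Z^6.

Boundary ∂_1: C_1 → C_0 is given by ∂[p,q] = [q] − [p]. For instance
  ∂[2,3] = [3] − [2].
As a 5×9 matrix over Z this has rank 4, with invariant factors (1,1,1,1).

∂_2: C_2 → C_1 sends each 2-simplex [p,q,r] to [q,r] − [p,r] + [p,q]. For instance
  ∂[2,3,4] = [3,4] − [2,4] + [2,3],
  ∂[0,1,4] = [1,4] − [0,4] + [0,1].
As a 9×6 matrix over Z this has rank 5, with invariant factors (1,1,1,1,1).

Now H_k = ker ∂_k / im ∂_{k+1}, so:

  H_0: rank C_0 − rank ∂_1 = 5 − 4 = 1, and the invariant factors of ∂_1 are all 1, so H_0 ≅ Z.
  H_1: rank ker ∂_1 − rank ∂_2 = (9 − 4) − 5 = 0, and the invariant factors of ∂_2 are all 1, so H_1 ≅ 0.
  H_2: rank ker ∂_2 − rank ∂_3 = (6 − 5) − 0 = 1, and there is no ∂_3, so H_2 ≅ Z.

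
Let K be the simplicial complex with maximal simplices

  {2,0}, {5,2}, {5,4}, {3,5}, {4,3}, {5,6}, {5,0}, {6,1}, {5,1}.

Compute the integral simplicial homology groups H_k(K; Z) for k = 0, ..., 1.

H_0 ≅ Z,  H_1 ≅ Z^3.

Fix the vertex order 0 < 1 < 2 < 3 < 4 < 5 < 6 and write every simplex with vertices in increasing order. Then dim K = 1 and the simplices of K are:

  0-simplices (7): [0], [1], [2], [3], [4], [5], [6]
  1-simplices (9): [0,2], [0,5], [1,5], [1,6], [2,5], [3,4], [3,5], [4,5], [5,6]

so the chain groups are C_0 ≅ Z^7, C_1 ≅ Z^9.

∂_1: C_1 → C_0 is given by ∂[p,q] = [q] − [p]. For instance
  ∂[1,5] = [5] − [1].
As a 7×9 matrix over Z this has rank 6, with invariant factors (1,1,1,1,1,1).

Computing H_k = (kernel of ∂_k) / (image of ∂_{k+1}):

  H_0: rank C_0 − rank ∂_1 = 7 − 6 = 1, and the invariant factors of ∂_1 are all 1, so H_0 = Z.
  H_1: rank ker ∂_1 − rank ∂_2 = (9 − 6) − 0 = 3, and there is no ∂_2, so H_1 = Z^3.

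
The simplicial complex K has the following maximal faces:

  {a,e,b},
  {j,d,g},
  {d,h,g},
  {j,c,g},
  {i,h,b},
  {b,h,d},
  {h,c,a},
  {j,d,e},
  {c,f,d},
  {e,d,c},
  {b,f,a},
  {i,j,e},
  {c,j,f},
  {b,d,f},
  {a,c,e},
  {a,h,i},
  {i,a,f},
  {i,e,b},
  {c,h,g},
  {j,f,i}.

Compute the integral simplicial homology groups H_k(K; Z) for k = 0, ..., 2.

Fix the vertex order a < b < c < d < e < f < g < h < i < j and write every simplex with vertices in increasing order. Then dim K = 2 and the simplices of K are:

  0-simplices (10): a, b, c, d, e, f, g, h, i, j
  1-simplices (30): ab, ac, ae, af, ah, ai, bd, be, bf, bh, bi, cd, ce, cf, cg, ch, cj, de, df, dg, dh, dj, ei, ej, fi, fj, gh, gj, hi, ij
  2-simplices (20): abe, abf, ace, ach, afi, ahi, bdf, bdh, bei, bhi, cde, cdf, cfj, cgh, cgj, dej, dgh, dgj, eij, fij

Hence C_0 ≅ Z^10, C_1 ≅ Z^30, C_2 ≅ Z^20.

The boundary map ∂_1: C_1 → C_0 maps an edge to its endpoints' difference, ∂[p,q] = q − p.
As a 10×30 matrix over Z this has rank 9, with invariant factors (1,1,1,1,1,1,1,1,1).

Boundary ∂_2: C_2 → C_1 acts by ∂[p,q,r] = [q,r] − [p,r] + [p,q]. For instance
  ∂dgj = gj − dj + dg,
  ∂bhi = hi − bi + bh.
The 30×20 boundary matrix has rank 20 and Smith normal form diag(1,1,1,1,1,1,1,1,1,1,1,1,1,1,1,1,1,1,1,2).

Computing H_k = (kernel of ∂_k) / (image of ∂_{k+1}):

  H_0: rank C_0 − rank ∂_1 = 10 − 9 = 1, and the invariant factors of ∂_1 are all 1, so H_0 ≅ Z.
  H_1: rank ker ∂_1 − rank ∂_2 = (30 − 9) − 20 = 1, and ∂_2 has invariant factor 2 > 1, so H_1 ≅ Z ⊕ Z/2.
  H_2: rank ker ∂_2 − rank ∂_3 = (20 − 20) − 0 = 0, and there is no ∂_3, so H_2 ≅ 0.

H_0 ≅ Z,  H_1 ≅ Z ⊕ Z/2,  H_2 = 0.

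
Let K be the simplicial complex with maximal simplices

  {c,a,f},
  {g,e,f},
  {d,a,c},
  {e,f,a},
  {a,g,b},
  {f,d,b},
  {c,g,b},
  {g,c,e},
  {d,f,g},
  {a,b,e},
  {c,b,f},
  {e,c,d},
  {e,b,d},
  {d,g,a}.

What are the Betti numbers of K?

K has 7 vertices, 21 edges, 14 triangles.
rank ∂_0 = 0, rank ∂_1 = 6 ⇒ b_0 = 7 − 0 − 6 = 1; all invariant factors of ∂_1 are 1 so no torsion. So H_0 ≅ Z.
rank ∂_1 = 6, rank ∂_2 = 13 ⇒ b_1 = 21 − 6 − 13 = 2; all invariant factors of ∂_2 are 1 so no torsion. So H_1 ≅ Z^2.
rank ∂_2 = 13, rank ∂_3 = 0 ⇒ b_2 = 14 − 13 − 0 = 1. So H_2 ≅ Z.

b_0 = 1, b_1 = 2, b_2 = 1.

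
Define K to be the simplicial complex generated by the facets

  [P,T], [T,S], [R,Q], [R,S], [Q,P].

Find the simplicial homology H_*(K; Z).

H_0 = Z,  H_1 = Z.

Take the total order P < Q < R < S < T on the vertex set. Then K (dimension 1) consists of the simplices:

  0-simplices (5): P, Q, R, S, T
  1-simplices (5): PQ, PT, QR, RS, ST

giving chain groups C_0 ≅ Z^5, C_1 ≅ Z^5.

Boundary ∂_1: C_1 → C_0 sends each edge [p,q] (with p < q) to q − p. For instance
  ∂QR = R − Q.
This gives a 5×5 integer matrix of rank 4; reducing to Smith normal form yields diagonal entries (1,1,1,1).

Computing H_k = (kernel of ∂_k) / (image of ∂_{k+1}):

  H_0: rank C_0 − rank ∂_1 = 5 − 4 = 1, and the invariant factors of ∂_1 are all 1, so H_0 ≅ Z.
  H_1: rank ker ∂_1 − rank ∂_2 = (5 − 4) − 0 = 1, and there is no ∂_2, so H_1 ≅ Z.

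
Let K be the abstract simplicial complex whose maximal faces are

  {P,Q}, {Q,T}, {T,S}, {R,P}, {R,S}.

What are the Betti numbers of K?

b_0 = 1, b_1 = 1.

Order the vertices as P < Q < R < S < T. Listing each simplex with vertices in this order, K has dimension 1 with simplices:

  0-simplices (5): P, Q, R, S, T
  1-simplices (5): PQ, PR, QT, RS, ST

so the chain groups are C_0 ≅ Z^5, C_1 ≅ Z^5.

The boundary map ∂_1: C_1 → C_0 sends each edge [p,q] (with p < q) to q − p. For instance
  ∂ST = T − S.
The resulting 5×5 matrix has rank 4, and its Smith normal form has invariant factors (1,1,1,1).

Computing H_k = (kernel of ∂_k) / (image of ∂_{k+1}):

  H_0: rank C_0 − rank ∂_1 = 5 − 4 = 1, and the invariant factors of ∂_1 are all 1, so H_0 ≅ Z.
  H_1: rank ker ∂_1 − rank ∂_2 = (5 − 4) − 0 = 1, and there is no ∂_2, so H_1 ≅ Z.

(K is a triangulation of the circle S^1.)

Hence the Betti numbers are b_0 = 1, b_1 = 1.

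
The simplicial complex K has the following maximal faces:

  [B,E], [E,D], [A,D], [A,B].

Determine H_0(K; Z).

Order the vertices as A < B < D < E. Listing each simplex with vertices in this order, K has dimension 1 with simplices:

  0-simplices (4): A, B, D, E
  1-simplices (4): AB, AD, BE, DE

Hence C_0 ≅ Z^4, C_1 ≅ Z^4.

Boundary ∂_1: C_1 → C_0 sends each edge [p,q] (with p < q) to q − p.
The resulting 4×4 matrix has rank 3, and its Smith normal form has invariant factors (1,1,1).

From H_k ≅ ker(∂_k) / im(∂_{k+1}) we obtain:

  H_0: rank C_0 − rank ∂_1 = 4 − 3 = 1, and the invariant factors of ∂_1 are all 1, so H_0 = Z.

H_0 = Z.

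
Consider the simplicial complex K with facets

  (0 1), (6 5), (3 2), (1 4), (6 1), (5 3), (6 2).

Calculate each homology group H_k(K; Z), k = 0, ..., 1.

H_0 = Z,  H_1 = Z.

Order the vertices as 0 < 1 < 2 < 3 < 4 < 5 < 6. Listing each simplex with vertices in this order, K has dimension 1 with simplices:

  0-simplices (7): [0], [1], [2], [3], [4], [5], [6]
  1-simplices (7): [0,1], [1,4], [1,6], [2,3], [2,6], [3,5], [5,6]

giving chain groups C_0 ≅ Z^7, C_1 ≅ Z^7.

∂_1: C_1 → C_0 sends each edge [p,q] (with p < q) to q − p. For instance
  ∂[3,5] = [5] − [3].
As a 7×7 matrix over Z this has rank 6, with invariant factors (1,1,1,1,1,1).

Now H_k = ker ∂_k / im ∂_{k+1}, so:

  H_0: rank C_0 − rank ∂_1 = 7 − 6 = 1, and the invariant factors of ∂_1 are all 1, so H_0 = Z.
  H_1: rank ker ∂_1 − rank ∂_2 = (7 − 6) − 0 = 1, and there is no ∂_2, so H_1 = Z.

As a check, the Euler characteristic is 7 − 7 = 0, which agrees with 1 − 1 = 0.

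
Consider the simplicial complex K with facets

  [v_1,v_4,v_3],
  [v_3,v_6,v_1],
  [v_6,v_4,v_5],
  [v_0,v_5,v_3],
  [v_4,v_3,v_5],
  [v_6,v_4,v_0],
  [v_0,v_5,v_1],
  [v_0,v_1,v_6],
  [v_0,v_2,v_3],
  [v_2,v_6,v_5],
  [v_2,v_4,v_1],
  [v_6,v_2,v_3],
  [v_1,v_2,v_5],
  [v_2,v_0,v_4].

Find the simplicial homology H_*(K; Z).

We work with the vertex ordering v_0 < v_1 < v_2 < v_3 < v_4 < v_5 < v_6. The simplices of K, each written with vertices in increasing order, are:

  0-simplices (7): [v_0], [v_1], [v_2], [v_3], [v_4], [v_5], [v_6]
  1-simplices (21): (21 of them)
  2-simplices (14): (14 of them)

giving chain groups C_0 ≅ Z^7, C_1 ≅ Z^21, C_2 ≅ Z^14.

The boundary map ∂_1: C_1 → C_0 is given by ∂[p,q] = [q] − [p].
This gives a 7×21 integer matrix of rank 6; reducing to Smith normal form yields diagonal entries (1,1,1,1,1,1).

Boundary ∂_2: C_2 → C_1 sends each 2-simplex [p,q,r] to [q,r] − [p,r] + [p,q]. For instance
  ∂[v_4,v_5,v_6] = [v_5,v_6] − [v_4,v_6] + [v_4,v_5],
  ∂[v_0,v_1,v_5] = [v_1,v_5] − [v_0,v_5] + [v_0,v_1].
This gives a 21×14 integer matrix of rank 13; reducing to Smith normal form yields diagonal entries (1,1,1,1,1,1,1,1,1,1,1,1,1).

Reading off H_k = ker ∂_k / im ∂_{k+1}:

  H_0: rank C_0 − rank ∂_1 = 7 − 6 = 1, and the invariant factors of ∂_1 are all 1, so H_0 = Z.
  H_1: rank ker ∂_1 − rank ∂_2 = (21 − 6) − 13 = 2, and the invariant factors of ∂_2 are all 1, so H_1 = Z^2.
  H_2: rank ker ∂_2 − rank ∂_3 = (14 − 13) − 0 = 1, and there is no ∂_3, so H_2 = Z.

H_0 = Z,  H_1 = Z^2,  H_2 = Z.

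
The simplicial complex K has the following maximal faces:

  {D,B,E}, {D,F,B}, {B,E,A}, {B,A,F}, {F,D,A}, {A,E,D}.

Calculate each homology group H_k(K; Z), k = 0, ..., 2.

We work with the vertex ordering A < B < D < E < F. The simplices of K, each written with vertices in increasing order, are:

  0-simplices (5): A, B, D, E, F
  1-simplices (9): AB, AD, AE, AF, BD, BE, BF, DE, DF
  2-simplices (6): ABE, ABF, ADE, ADF, BDE, BDF

so the chain groups are C_0 ≅ Z^5, C_1 ≅ Z^9, C_2 ≅ Z^6.

∂_1: C_1 → C_0 maps an edge to its endpoints' difference, ∂[p,q] = q − p. For instance
  ∂AF = F − A.
This gives a 5×9 integer matrix of rank 4; reducing to Smith normal form yields diagonal entries (1,1,1,1).

Boundary ∂_2: C_2 → C_1 maps a triangle to the signed sum of its edges. For instance
  ∂ABF = BF − AF + AB,
  ∂BDE = DE − BE + BD.
As a 9×6 matrix over Z this has rank 5, with invariant factors (1,1,1,1,1).

Now H_k = ker ∂_k / im ∂_{k+1}, so:

  H_0: rank C_0 − rank ∂_1 = 5 − 4 = 1, and the invariant factors of ∂_1 are all 1, so H_0 ≅ Z.
  H_1: rank ker ∂_1 − rank ∂_2 = (9 − 4) − 5 = 0, and the invariant factors of ∂_2 are all 1, so H_1 ≅ 0.
  H_2: rank ker ∂_2 − rank ∂_3 = (6 − 5) − 0 = 1, and there is no ∂_3, so H_2 ≅ Z.

As a check, the Euler characteristic is 5 − 9 + 6 = 2, which agrees with 1 − 0 + 1 = 2.
(K is a triangulation of the 2-sphere S^2.)

H_0 ≅ Z,  H_1 = 0,  H_2 ≅ Z.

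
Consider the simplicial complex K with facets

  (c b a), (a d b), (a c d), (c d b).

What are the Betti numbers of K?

Fix the vertex order a < b < c < d and write every simplex with vertices in increasing order. Then dim K = 2 and the simplices of K are:

  0-simplices (4): a, b, c, d
  1-simplices (6): ab, ac, ad, bc, bd, cd
  2-simplices (4): abc, abd, acd, bcd

so the chain groups are C_0 ≅ Z^4, C_1 ≅ Z^6, C_2 ≅ Z^4.

The boundary map ∂_1: C_1 → C_0 maps an edge to its endpoints' difference, ∂[p,q] = q − p.
As a 4×6 matrix over Z this has rank 3, with invariant factors (1,1,1).

∂_2: C_2 → C_1 acts by ∂[p,q,r] = [q,r] − [p,r] + [p,q]. For instance
  ∂abd = bd − ad + ab,
  ∂bcd = cd − bd + bc.
As a 6×4 matrix over Z this has rank 3, with invariant factors (1,1,1).

Reading off H_k = ker ∂_k / im ∂_{k+1}:

  H_0: rank C_0 − rank ∂_1 = 4 − 3 = 1, and the invariant factors of ∂_1 are all 1, so H_0 ≅ Z.
  H_1: rank ker ∂_1 − rank ∂_2 = (6 − 3) − 3 = 0, and the invariant factors of ∂_2 are all 1, so H_1 ≅ 0.
  H_2: rank ker ∂_2 − rank ∂_3 = (4 − 3) − 0 = 1, and there is no ∂_3, so H_2 ≅ Z.

(K is a triangulation of the 2-sphere S^2.)

Hence the Betti numbers are b_0 = 1, b_1 = 0, b_2 = 1.

b_0 = 1, b_1 = 0, b_2 = 1.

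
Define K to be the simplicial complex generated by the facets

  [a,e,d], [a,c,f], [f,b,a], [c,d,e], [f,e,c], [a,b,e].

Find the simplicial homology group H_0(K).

H_0 = Z.

We work with the vertex ordering a < b < c < d < e < f. The simplices of K, each written with vertices in increasing order, are:

  0-simplices (6): a, b, c, d, e, f
  1-simplices (12): ab, ac, ad, ae, af, be, bf, cd, ce, cf, de, ef
  2-simplices (6): abe, abf, acf, ade, cde, cef

Hence C_0 ≅ Z^6, C_1 ≅ Z^12, C_2 ≅ Z^6.

∂_1: C_1 → C_0 sends each edge [p,q] (with p < q) to q − p.
This gives a 6×12 integer matrix of rank 5; reducing to Smith normal form yields diagonal entries (1,1,1,1,1).

The boundary map ∂_2: C_2 → C_1 acts by ∂[p,q,r] = [q,r] − [p,r] + [p,q]. For instance
  ∂acf = cf − af + ac,
  ∂cde = de − ce + cd.
The resulting 12×6 matrix has rank 6, and its Smith normal form has invariant factors (1,1,1,1,1,1).

Now H_k = ker ∂_k / im ∂_{k+1}, so:

  H_0: rank C_0 − rank ∂_1 = 6 − 5 = 1, and the invariant factors of ∂_1 are all 1, so H_0 = Z.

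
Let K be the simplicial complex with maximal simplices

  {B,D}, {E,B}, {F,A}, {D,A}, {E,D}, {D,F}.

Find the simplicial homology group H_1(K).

We work with the vertex ordering A < B < D < E < F. The simplices of K, each written with vertices in increasing order, are:

  0-simplices (5): A, B, D, E, F
  1-simplices (6): AD, AF, BD, BE, DE, DF

Hence C_0 ≅ Z^5, C_1 ≅ Z^6.

The boundary map ∂_1: C_1 → C_0 sends each edge [p,q] (with p < q) to q − p.
This gives a 5×6 integer matrix of rank 4; reducing to Smith normal form yields diagonal entries (1,1,1,1).

Reading off H_k = ker ∂_k / im ∂_{k+1}:

  H_1: rank ker ∂_1 − rank ∂_2 = (6 − 4) − 0 = 2, and there is no ∂_2, so H_1 = Z^2.

(K is a triangulation of a wedge of 2 circles.)

H_1 ≅ Z^2.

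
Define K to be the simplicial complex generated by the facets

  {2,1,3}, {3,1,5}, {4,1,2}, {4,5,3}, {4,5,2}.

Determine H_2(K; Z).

Order the vertices as 1 < 2 < 3 < 4 < 5. Listing each simplex with vertices in this order, K has dimension 2 with simplices:

  0-simplices (5): [1], [2], [3], [4], [5]
  1-simplices (10): [1,2], [1,3], [1,4], [1,5], [2,3], [2,4], [2,5], [3,4], [3,5], [4,5]
  2-simplices (5): [1,2,3], [1,2,4], [1,3,5], [2,4,5], [3,4,5]

giving chain groups C_0 ≅ Z^5, C_1 ≅ Z^10, C_2 ≅ Z^5.

Boundary ∂_1: C_1 → C_0 sends each edge [p,q] (with p < q) to q − p. For instance
  ∂[4,5] = [5] − [4].
The resulting 5×10 matrix has rank 4, and its Smith normal form has invariant factors (1,1,1,1).

Boundary ∂_2: C_2 → C_1 acts by ∂[p,q,r] = [q,r] − [p,r] + [p,q]. For instance
  ∂[1,2,3] = [2,3] − [1,3] + [1,2],
  ∂[1,3,5] = [3,5] − [1,5] + [1,3].
This gives a 10×5 integer matrix of rank 5; reducing to Smith normal form yields diagonal entries (1,1,1,1,1).

From H_k ≅ ker(∂_k) / im(∂_{k+1}) we obtain:

  H_2: rank ker ∂_2 − rank ∂_3 = (5 − 5) − 0 = 0, and there is no ∂_3, so H_2 ≅ 0.

(K is a triangulation of the Möbius band.)

H_2 ≅ 0.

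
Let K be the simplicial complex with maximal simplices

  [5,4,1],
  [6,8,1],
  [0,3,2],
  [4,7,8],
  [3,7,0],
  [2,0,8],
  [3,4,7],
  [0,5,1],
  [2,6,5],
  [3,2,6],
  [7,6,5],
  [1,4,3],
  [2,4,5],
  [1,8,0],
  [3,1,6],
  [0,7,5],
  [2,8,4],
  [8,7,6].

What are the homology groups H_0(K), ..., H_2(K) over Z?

K has 9 vertices, 27 edges, 18 triangles.
rank ∂_0 = 0, rank ∂_1 = 8 ⇒ b_0 = 9 − 0 − 8 = 1; all invariant factors of ∂_1 are 1 so no torsion. So H_0 = Z.
rank ∂_1 = 8, rank ∂_2 = 17 ⇒ b_1 = 27 − 8 − 17 = 2; all invariant factors of ∂_2 are 1 so no torsion. So H_1 = Z^2.
rank ∂_2 = 17, rank ∂_3 = 0 ⇒ b_2 = 18 − 17 − 0 = 1. So H_2 = Z.

H_0 = Z,  H_1 = Z^2,  H_2 = Z.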